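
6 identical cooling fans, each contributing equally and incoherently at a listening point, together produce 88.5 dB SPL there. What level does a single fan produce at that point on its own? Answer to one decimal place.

6 equal incoherent sources add 10·log₁₀(6) = 7.78 dB over one source.
L_one = 88.5 − 7.78 = 80.7 dB SPL.

80.7 dB SPL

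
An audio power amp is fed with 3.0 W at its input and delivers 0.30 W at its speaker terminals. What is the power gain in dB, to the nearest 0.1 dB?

Power ratio → dB uses the 10·log₁₀ form:
10·log₁₀(0.30/3.0) = 10·log₁₀(0.1000) = -10.0 dB.

-10.0 dB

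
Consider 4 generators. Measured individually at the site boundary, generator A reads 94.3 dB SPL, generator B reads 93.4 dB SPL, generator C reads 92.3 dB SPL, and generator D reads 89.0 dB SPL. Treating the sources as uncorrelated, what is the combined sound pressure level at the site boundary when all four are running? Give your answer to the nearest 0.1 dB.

Incoherent sources sum as intensities:
L_total = 10·log₁₀(10^(94.3/10) + 10^(93.4/10) + 10^(92.3/10) + 10^(89.0/10)) = 10·log₁₀(7372000000) = 98.7 dB SPL.

98.7 dB SPL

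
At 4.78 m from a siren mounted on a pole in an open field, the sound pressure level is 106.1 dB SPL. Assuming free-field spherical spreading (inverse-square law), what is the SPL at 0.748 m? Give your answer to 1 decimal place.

For a point source in a free field, ΔL = −20·log₁₀(d₂/d₁).
ΔL = −20·log₁₀(0.748/4.78) = 16.11 dB, so L₂ = 106.1 + (16.11) = 122.2 dB SPL.

122.2 dB SPL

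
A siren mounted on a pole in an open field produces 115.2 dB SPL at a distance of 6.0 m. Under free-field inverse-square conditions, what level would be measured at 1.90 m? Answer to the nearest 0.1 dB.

125.2 dB SPL

For a point source in a free field, ΔL = −20·log₁₀(d₂/d₁).
ΔL = −20·log₁₀(1.90/6.0) = 9.99 dB, so L₂ = 115.2 + (9.99) = 125.2 dB SPL.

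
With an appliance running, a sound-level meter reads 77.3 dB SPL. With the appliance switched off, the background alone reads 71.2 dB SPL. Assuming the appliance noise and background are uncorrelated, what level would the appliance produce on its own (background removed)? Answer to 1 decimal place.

Background correction is a power subtraction:
L_src = 10·log₁₀(10^(77.3/10) − 10^(71.2/10)) = 10·log₁₀(40520000) = 76.1 dB SPL.

76.1 dB SPL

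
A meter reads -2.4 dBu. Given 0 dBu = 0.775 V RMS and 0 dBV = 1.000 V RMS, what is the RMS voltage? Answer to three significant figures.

V = 0.775 V × 10^(-2.4/20).
= 0.775 × 0.7586 = 0.588 V.

0.588 V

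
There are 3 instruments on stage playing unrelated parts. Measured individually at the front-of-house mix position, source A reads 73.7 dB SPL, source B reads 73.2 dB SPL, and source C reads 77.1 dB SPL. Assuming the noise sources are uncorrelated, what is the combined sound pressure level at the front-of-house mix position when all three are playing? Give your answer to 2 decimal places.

79.81 dB SPL

Incoherent sources sum as intensities:
L_total = 10·log₁₀(10^(73.7/10) + 10^(73.2/10) + 10^(77.1/10)) = 10·log₁₀(95620000) = 79.81 dB SPL.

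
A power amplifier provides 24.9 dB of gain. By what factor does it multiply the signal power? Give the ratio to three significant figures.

309

Power ratio = 10^(dB/10).
10^(24.9/10) = 10^(2.490) = 309.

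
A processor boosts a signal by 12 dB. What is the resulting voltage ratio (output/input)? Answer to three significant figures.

3.98

Voltage ratio = 10^(dB/20).
10^(12/20) = 10^(0.6000) = 3.98.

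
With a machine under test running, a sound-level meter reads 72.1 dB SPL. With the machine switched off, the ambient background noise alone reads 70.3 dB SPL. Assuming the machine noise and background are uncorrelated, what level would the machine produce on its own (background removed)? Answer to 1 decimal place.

67.4 dB SPL

Background correction is a power subtraction:
L_src = 10·log₁₀(10^(72.1/10) − 10^(70.3/10)) = 10·log₁₀(5503000) = 67.4 dB SPL.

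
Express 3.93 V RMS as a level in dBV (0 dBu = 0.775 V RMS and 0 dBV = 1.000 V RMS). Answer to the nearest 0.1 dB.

dBV = 20·log₁₀(V / 1.000 V).
20·log₁₀(3.93/1.000) = +11.9 dBV.

+11.9 dBV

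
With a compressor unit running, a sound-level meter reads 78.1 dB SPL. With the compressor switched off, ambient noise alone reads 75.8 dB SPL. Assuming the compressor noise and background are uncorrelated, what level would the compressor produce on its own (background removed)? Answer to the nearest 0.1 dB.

Subtract intensities: L_src = 10·log₁₀(10^(L_total/10) − 10^(L_bg/10)).
L_src = 10·log₁₀(10^(78.1/10) − 10^(75.8/10)) = 10·log₁₀(26550000) = 74.2 dB SPL.

74.2 dB SPL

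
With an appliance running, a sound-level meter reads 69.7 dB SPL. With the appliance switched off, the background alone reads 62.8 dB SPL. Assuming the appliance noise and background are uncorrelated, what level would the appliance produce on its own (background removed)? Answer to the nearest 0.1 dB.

68.7 dB SPL

Subtract intensities: L_src = 10·log₁₀(10^(L_total/10) − 10^(L_bg/10)).
L_src = 10·log₁₀(10^(69.7/10) − 10^(62.8/10)) = 10·log₁₀(7427000) = 68.7 dB SPL.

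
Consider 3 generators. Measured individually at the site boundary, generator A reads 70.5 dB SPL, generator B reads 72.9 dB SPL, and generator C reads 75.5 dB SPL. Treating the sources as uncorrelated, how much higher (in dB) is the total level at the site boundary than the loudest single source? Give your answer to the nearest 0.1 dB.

Add the sources as powers (linear), then convert back to dB:
L_total = 10·log₁₀(10^(70.5/10) + 10^(72.9/10) + 10^(75.5/10)) = 78.21 dB SPL.
Excess over the loudest (75.5 dB): 78.21 − 75.5 = 2.7 dB.

2.7 dB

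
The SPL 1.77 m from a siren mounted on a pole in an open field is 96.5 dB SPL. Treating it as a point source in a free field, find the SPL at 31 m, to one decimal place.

71.6 dB SPL

Inverse-square spreading gives ΔL = −20·log₁₀(d₂/d₁).
ΔL = −20·log₁₀(31/1.77) = -24.87 dB, so L₂ = 96.5 + (-24.87) = 71.6 dB SPL.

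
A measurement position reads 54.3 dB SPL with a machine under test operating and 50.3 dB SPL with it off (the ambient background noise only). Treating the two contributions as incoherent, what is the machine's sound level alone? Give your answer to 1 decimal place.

Subtract intensities: L_src = 10·log₁₀(10^(L_total/10) − 10^(L_bg/10)).
L_src = 10·log₁₀(10^(54.3/10) − 10^(50.3/10)) = 10·log₁₀(162000) = 52.1 dB SPL.

52.1 dB SPL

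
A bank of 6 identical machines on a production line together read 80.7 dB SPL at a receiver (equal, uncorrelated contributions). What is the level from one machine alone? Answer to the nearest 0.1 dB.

6 equal incoherent sources add 10·log₁₀(6) = 7.78 dB over one source.
L_one = 80.7 − 7.78 = 72.9 dB SPL.

72.9 dB SPL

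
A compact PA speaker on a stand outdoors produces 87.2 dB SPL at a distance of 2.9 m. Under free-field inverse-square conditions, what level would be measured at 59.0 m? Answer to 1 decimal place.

Free-field point source: level drops by 20·log₁₀ of the distance ratio.
ΔL = −20·log₁₀(59.0/2.9) = -26.17 dB, so L₂ = 87.2 + (-26.17) = 61.0 dB SPL.

61.0 dB SPL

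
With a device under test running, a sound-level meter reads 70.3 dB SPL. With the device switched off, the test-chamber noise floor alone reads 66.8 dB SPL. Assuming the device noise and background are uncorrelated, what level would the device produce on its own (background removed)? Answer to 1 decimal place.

Background correction is a power subtraction:
L_src = 10·log₁₀(10^(70.3/10) − 10^(66.8/10)) = 10·log₁₀(5929000) = 67.7 dB SPL.

67.7 dB SPL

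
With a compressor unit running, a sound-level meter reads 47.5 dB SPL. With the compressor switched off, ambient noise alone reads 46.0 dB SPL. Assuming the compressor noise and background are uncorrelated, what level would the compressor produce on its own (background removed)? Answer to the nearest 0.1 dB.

42.2 dB SPL

Subtract intensities: L_src = 10·log₁₀(10^(L_total/10) − 10^(L_bg/10)).
L_src = 10·log₁₀(10^(47.5/10) − 10^(46.0/10)) = 10·log₁₀(16420) = 42.2 dB SPL.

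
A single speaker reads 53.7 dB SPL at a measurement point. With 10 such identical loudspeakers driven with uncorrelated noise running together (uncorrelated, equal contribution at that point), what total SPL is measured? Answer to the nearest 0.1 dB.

10 equal incoherent sources raise the level by 10·log₁₀(10) = 10.00 dB.
L_total = 53.7 + 10.00 = 63.7 dB SPL.

63.7 dB SPL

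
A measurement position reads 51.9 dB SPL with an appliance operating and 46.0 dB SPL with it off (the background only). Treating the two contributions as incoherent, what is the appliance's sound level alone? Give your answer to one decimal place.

50.6 dB SPL

Background correction is a power subtraction:
L_src = 10·log₁₀(10^(51.9/10) − 10^(46.0/10)) = 10·log₁₀(115100) = 50.6 dB SPL.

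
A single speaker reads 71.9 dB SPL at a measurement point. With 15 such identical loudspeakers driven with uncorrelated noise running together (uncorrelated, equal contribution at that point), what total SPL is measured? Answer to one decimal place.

15 equal incoherent sources raise the level by 10·log₁₀(15) = 11.76 dB.
L_total = 71.9 + 11.76 = 83.7 dB SPL.

83.7 dB SPL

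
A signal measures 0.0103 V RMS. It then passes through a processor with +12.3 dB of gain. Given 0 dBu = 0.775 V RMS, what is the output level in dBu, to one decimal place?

Input level: 20·log₁₀(0.0103/0.775) = -37.53 dBu.
Output: -37.53 + 12.3 = -25.2 dBu.

-25.2 dBu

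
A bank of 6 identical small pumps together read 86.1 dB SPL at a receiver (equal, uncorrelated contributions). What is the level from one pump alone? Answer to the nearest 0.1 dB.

78.3 dB SPL

6 equal incoherent sources add 10·log₁₀(6) = 7.78 dB over one source.
L_one = 86.1 − 7.78 = 78.3 dB SPL.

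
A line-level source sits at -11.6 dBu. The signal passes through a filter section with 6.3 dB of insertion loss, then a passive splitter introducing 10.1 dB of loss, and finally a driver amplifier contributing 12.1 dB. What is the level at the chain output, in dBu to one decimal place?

-15.9 dBu

Gain stages sum in dB:
-11.6 − 6.3 − 10.1 + 12.1 = -15.9 dBu.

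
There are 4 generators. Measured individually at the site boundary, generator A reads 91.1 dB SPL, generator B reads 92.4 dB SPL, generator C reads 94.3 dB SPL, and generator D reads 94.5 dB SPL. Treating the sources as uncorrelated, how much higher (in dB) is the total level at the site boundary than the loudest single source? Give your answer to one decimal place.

4.8 dB

Uncorrelated sources add in intensity (power), not in dB.
L_total = 10·log₁₀(10^(91.1/10) + 10^(92.4/10) + 10^(94.3/10) + 10^(94.5/10)) = 99.31 dB SPL.
Excess over the loudest (94.5 dB): 99.31 − 94.5 = 4.8 dB.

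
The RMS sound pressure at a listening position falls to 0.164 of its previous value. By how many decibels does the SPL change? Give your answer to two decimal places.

Sound pressure is an amplitude quantity: ΔL = 20·log₁₀(p₂/p₁).
20·log₁₀(0.164) = -15.70 dB.

-15.70 dB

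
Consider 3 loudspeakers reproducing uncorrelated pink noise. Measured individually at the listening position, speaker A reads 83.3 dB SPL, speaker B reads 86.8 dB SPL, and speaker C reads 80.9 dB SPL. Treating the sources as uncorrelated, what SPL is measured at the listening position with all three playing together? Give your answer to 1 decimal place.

Uncorrelated sources add in intensity (power), not in dB.
L_total = 10·log₁₀(10^(83.3/10) + 10^(86.8/10) + 10^(80.9/10)) = 10·log₁₀(815500000) = 89.1 dB SPL.

89.1 dB SPL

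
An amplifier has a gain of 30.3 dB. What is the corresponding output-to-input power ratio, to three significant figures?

1070

Power ratio = 10^(dB/10).
10^(30.3/10) = 10^(3.030) = 1070.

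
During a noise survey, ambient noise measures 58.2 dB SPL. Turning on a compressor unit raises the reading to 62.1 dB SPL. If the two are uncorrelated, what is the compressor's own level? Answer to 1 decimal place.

59.8 dB SPL

Remove the background by subtracting linear intensities:
L_src = 10·log₁₀(10^(62.1/10) − 10^(58.2/10)) = 10·log₁₀(961100) = 59.8 dB SPL.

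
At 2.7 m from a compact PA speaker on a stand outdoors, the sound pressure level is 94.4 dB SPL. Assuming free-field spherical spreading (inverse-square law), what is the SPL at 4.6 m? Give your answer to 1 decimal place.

Free-field point source: level drops by 20·log₁₀ of the distance ratio.
ΔL = −20·log₁₀(4.6/2.7) = -4.63 dB, so L₂ = 94.4 + (-4.63) = 89.8 dB SPL.

89.8 dB SPL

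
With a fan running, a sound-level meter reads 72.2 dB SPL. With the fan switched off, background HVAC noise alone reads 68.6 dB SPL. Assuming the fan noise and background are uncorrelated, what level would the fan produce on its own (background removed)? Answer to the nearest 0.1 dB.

Remove the background by subtracting linear intensities:
L_src = 10·log₁₀(10^(72.2/10) − 10^(68.6/10)) = 10·log₁₀(9352000) = 69.7 dB SPL.

69.7 dB SPL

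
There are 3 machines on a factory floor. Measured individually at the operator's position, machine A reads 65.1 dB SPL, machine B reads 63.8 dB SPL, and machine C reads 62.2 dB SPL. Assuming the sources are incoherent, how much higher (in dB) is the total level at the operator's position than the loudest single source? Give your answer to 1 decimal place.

3.5 dB

Uncorrelated sources add in intensity (power), not in dB.
L_total = 10·log₁₀(10^(65.1/10) + 10^(63.8/10) + 10^(62.2/10)) = 68.63 dB SPL.
Excess over the loudest (65.1 dB): 68.63 − 65.1 = 3.5 dB.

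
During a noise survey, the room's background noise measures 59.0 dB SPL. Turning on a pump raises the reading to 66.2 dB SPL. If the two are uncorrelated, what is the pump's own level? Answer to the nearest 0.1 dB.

Subtract intensities: L_src = 10·log₁₀(10^(L_total/10) − 10^(L_bg/10)).
L_src = 10·log₁₀(10^(66.2/10) − 10^(59.0/10)) = 10·log₁₀(3374000) = 65.3 dB SPL.

65.3 dB SPL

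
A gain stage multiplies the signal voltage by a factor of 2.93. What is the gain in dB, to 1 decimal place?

Voltage ratio → dB uses the 20·log₁₀ form:
20·log₁₀(2.93) = 9.3 dB.

9.3 dB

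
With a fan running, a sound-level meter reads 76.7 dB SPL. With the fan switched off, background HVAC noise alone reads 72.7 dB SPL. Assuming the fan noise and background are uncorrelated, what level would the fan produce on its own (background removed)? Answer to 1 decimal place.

74.5 dB SPL

Remove the background by subtracting linear intensities:
L_src = 10·log₁₀(10^(76.7/10) − 10^(72.7/10)) = 10·log₁₀(28150000) = 74.5 dB SPL.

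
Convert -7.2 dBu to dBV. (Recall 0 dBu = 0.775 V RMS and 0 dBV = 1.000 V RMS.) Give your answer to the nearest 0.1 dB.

-9.4 dBV

The offset between the scales is 20·log₁₀(0.775/1.000) = −2.214 dB.
So dBV = -7.2 − 2.214 = -9.4 dBV.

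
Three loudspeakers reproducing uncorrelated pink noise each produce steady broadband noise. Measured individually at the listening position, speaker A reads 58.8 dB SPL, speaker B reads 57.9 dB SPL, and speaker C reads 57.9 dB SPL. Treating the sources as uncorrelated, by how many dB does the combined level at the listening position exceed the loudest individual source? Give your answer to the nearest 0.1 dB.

Add the sources as powers (linear), then convert back to dB:
L_total = 10·log₁₀(10^(58.8/10) + 10^(57.9/10) + 10^(57.9/10)) = 62.99 dB SPL.
Excess over the loudest (58.8 dB): 62.99 − 58.8 = 4.2 dB.

4.2 dB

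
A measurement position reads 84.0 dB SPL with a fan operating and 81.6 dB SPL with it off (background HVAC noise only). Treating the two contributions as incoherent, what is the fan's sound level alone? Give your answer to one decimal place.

Background correction is a power subtraction:
L_src = 10·log₁₀(10^(84.0/10) − 10^(81.6/10)) = 10·log₁₀(106600000) = 80.3 dB SPL.

80.3 dB SPL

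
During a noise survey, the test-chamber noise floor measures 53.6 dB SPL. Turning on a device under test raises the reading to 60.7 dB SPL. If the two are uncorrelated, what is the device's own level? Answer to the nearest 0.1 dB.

Subtract intensities: L_src = 10·log₁₀(10^(L_total/10) − 10^(L_bg/10)).
L_src = 10·log₁₀(10^(60.7/10) − 10^(53.6/10)) = 10·log₁₀(945800) = 59.8 dB SPL.

59.8 dB SPL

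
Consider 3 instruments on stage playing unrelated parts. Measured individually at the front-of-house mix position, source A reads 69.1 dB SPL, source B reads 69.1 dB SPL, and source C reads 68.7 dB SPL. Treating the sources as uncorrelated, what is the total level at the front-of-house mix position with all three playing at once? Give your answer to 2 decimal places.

Uncorrelated sources add in intensity (power), not in dB.
L_total = 10·log₁₀(10^(69.1/10) + 10^(69.1/10) + 10^(68.7/10)) = 10·log₁₀(23670000) = 73.74 dB SPL.

73.74 dB SPL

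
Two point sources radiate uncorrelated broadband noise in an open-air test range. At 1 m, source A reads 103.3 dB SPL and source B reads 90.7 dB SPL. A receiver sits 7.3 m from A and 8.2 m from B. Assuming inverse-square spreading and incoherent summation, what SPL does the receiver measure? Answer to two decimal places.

86.22 dB SPL

At the listener: L_A = 103.3 − 20·log₁₀(7.3) = 86.034 dB; L_B = 90.7 − 20·log₁₀(8.2) = 72.424 dB.
Combined: 10·log₁₀(10^(86.034/10)+10^(72.424/10)) = 86.22 dB SPL.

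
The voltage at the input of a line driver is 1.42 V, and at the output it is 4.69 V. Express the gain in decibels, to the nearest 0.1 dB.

Voltage is an amplitude quantity, so gain = 20·log₁₀(V_out/V_in).
20·log₁₀(4.69/1.42) = 20·log₁₀(3.303) = 10.4 dB.

10.4 dB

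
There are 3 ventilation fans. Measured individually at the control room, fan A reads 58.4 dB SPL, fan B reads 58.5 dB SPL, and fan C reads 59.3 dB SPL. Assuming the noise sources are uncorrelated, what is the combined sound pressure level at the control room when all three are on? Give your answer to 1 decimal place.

Incoherent sources sum as intensities:
L_total = 10·log₁₀(10^(58.4/10) + 10^(58.5/10) + 10^(59.3/10)) = 10·log₁₀(2251000) = 63.5 dB SPL.

63.5 dB SPL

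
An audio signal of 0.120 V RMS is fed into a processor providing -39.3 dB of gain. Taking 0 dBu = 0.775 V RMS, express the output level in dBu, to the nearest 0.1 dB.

-55.5 dBu

Input level: 20·log₁₀(0.120/0.775) = -16.20 dBu.
Output: -16.20 − 39.3 = -55.5 dBu.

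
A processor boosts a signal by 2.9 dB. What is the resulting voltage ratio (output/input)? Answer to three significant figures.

1.40

Voltage ratio = 10^(dB/20).
10^(2.9/20) = 10^(0.1450) = 1.40.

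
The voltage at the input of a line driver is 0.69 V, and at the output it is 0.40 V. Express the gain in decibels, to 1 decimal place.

Voltage ratio → dB uses the 20·log₁₀ form:
20·log₁₀(0.40/0.69) = 20·log₁₀(0.5797) = -4.7 dB.

-4.7 dB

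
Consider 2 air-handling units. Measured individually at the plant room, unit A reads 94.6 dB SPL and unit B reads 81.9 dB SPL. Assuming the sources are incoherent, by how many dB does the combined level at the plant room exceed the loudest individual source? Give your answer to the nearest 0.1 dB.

0.2 dB

Incoherent sources sum as intensities:
L_total = 10·log₁₀(10^(94.6/10) + 10^(81.9/10)) = 94.83 dB SPL.
Excess over the loudest (94.6 dB): 94.83 − 94.6 = 0.2 dB.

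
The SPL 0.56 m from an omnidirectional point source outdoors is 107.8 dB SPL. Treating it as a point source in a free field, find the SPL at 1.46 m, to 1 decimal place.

99.5 dB SPL

For a point source in a free field, ΔL = −20·log₁₀(d₂/d₁).
ΔL = −20·log₁₀(1.46/0.56) = -8.32 dB, so L₂ = 107.8 + (-8.32) = 99.5 dB SPL.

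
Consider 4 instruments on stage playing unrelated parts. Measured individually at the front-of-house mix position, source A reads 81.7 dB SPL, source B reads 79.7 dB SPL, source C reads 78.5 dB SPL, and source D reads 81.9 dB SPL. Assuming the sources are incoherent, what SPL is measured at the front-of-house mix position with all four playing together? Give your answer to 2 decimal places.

86.69 dB SPL

Add the sources as powers (linear), then convert back to dB:
L_total = 10·log₁₀(10^(81.7/10) + 10^(79.7/10) + 10^(78.5/10) + 10^(81.9/10)) = 10·log₁₀(466900000) = 86.69 dB SPL.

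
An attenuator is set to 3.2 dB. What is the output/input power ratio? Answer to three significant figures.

Power ratio = 10^(dB/10).
10^(-3.2/10) = 10^(-0.3200) = 0.479.

0.479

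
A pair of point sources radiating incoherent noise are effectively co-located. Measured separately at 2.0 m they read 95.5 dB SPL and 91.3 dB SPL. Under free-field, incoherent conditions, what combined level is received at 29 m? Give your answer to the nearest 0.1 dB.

73.7 dB SPL

Combined at 2.0 m: 10·log₁₀(10^(95.5/10)+10^(91.3/10)) = 96.90 dB SPL.
Then apply −20·log₁₀(29/2.0) = -23.23 dB → 73.7 dB SPL.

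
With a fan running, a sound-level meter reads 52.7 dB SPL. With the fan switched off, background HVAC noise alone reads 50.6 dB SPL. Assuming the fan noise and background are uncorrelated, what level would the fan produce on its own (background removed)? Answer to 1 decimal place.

48.5 dB SPL

Subtract intensities: L_src = 10·log₁₀(10^(L_total/10) − 10^(L_bg/10)).
L_src = 10·log₁₀(10^(52.7/10) − 10^(50.6/10)) = 10·log₁₀(71390) = 48.5 dB SPL.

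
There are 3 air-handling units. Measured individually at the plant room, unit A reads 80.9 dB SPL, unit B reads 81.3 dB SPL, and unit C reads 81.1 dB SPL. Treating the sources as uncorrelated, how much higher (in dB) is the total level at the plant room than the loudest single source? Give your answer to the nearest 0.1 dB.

4.6 dB

Add the sources as powers (linear), then convert back to dB:
L_total = 10·log₁₀(10^(80.9/10) + 10^(81.3/10) + 10^(81.1/10)) = 85.87 dB SPL.
Excess over the loudest (81.3 dB): 85.87 − 81.3 = 4.6 dB.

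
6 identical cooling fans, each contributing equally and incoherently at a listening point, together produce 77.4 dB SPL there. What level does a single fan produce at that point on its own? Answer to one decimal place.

69.6 dB SPL

6 equal incoherent sources add 10·log₁₀(6) = 7.78 dB over one source.
L_one = 77.4 − 7.78 = 69.6 dB SPL.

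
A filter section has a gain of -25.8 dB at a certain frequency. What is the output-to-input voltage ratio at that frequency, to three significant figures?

Voltage ratio = 10^(dB/20).
10^(-25.8/20) = 10^(-1.290) = 0.0513.

0.0513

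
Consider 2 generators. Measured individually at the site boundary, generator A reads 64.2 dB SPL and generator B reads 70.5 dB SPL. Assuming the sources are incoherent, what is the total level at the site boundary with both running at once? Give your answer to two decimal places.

71.41 dB SPL

Add the sources as powers (linear), then convert back to dB:
L_total = 10·log₁₀(10^(64.2/10) + 10^(70.5/10)) = 10·log₁₀(13850000) = 71.41 dB SPL.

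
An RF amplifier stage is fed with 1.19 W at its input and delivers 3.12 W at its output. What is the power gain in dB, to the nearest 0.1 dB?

Power ratio → dB uses the 10·log₁₀ form:
10·log₁₀(3.12/1.19) = 10·log₁₀(2.622) = 4.2 dB.

4.2 dB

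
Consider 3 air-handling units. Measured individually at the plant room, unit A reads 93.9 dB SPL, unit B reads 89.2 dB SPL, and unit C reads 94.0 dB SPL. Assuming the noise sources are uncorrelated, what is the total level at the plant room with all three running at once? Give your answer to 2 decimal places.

97.63 dB SPL

Uncorrelated sources add in intensity (power), not in dB.
L_total = 10·log₁₀(10^(93.9/10) + 10^(89.2/10) + 10^(94.0/10)) = 10·log₁₀(5798000000) = 97.63 dB SPL.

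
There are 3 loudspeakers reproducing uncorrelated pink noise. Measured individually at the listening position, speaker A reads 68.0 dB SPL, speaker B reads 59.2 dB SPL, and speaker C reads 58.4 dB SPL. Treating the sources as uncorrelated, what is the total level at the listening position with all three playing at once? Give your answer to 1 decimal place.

68.9 dB SPL

Uncorrelated sources add in intensity (power), not in dB.
L_total = 10·log₁₀(10^(68.0/10) + 10^(59.2/10) + 10^(58.4/10)) = 10·log₁₀(7833000) = 68.9 dB SPL.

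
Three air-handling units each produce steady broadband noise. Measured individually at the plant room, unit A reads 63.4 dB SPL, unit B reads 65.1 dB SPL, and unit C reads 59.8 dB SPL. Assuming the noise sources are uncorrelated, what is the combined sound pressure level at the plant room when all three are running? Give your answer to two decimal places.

Add the sources as powers (linear), then convert back to dB:
L_total = 10·log₁₀(10^(63.4/10) + 10^(65.1/10) + 10^(59.8/10)) = 10·log₁₀(6379000) = 68.05 dB SPL.

68.05 dB SPL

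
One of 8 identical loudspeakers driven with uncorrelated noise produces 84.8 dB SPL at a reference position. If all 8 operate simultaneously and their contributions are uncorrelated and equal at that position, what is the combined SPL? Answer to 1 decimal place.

93.8 dB SPL

8 equal incoherent sources raise the level by 10·log₁₀(8) = 9.03 dB.
L_total = 84.8 + 9.03 = 93.8 dB SPL.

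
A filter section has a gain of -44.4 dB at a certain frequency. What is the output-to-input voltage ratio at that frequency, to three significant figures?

0.00603

Voltage ratio = 10^(dB/20).
10^(-44.4/20) = 10^(-2.220) = 0.00603.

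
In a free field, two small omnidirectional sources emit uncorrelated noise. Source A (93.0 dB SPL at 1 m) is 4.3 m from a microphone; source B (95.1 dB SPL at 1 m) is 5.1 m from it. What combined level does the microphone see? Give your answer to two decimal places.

83.66 dB SPL

At the listener: L_A = 93.0 − 20·log₁₀(4.3) = 80.331 dB; L_B = 95.1 − 20·log₁₀(5.1) = 80.949 dB.
Combined: 10·log₁₀(10^(80.331/10)+10^(80.949/10)) = 83.66 dB SPL.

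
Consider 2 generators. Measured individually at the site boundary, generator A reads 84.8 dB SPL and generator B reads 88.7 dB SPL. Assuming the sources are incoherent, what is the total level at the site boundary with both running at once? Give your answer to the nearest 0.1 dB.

90.2 dB SPL

Uncorrelated sources add in intensity (power), not in dB.
L_total = 10·log₁₀(10^(84.8/10) + 10^(88.7/10)) = 10·log₁₀(1043000000) = 90.2 dB SPL.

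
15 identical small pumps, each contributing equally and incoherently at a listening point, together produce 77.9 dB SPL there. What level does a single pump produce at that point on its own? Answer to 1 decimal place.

66.1 dB SPL

15 equal incoherent sources add 10·log₁₀(15) = 11.76 dB over one source.
L_one = 77.9 − 11.76 = 66.1 dB SPL.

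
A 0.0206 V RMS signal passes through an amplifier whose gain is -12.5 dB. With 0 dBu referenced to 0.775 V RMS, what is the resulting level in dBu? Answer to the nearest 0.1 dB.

-44.0 dBu

Input level: 20·log₁₀(0.0206/0.775) = -31.51 dBu.
Output: -31.51 − 12.5 = -44.0 dBu.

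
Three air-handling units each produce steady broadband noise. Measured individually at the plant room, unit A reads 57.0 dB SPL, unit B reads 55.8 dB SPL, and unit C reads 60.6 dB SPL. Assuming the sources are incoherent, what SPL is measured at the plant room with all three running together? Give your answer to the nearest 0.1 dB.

Incoherent sources sum as intensities:
L_total = 10·log₁₀(10^(57.0/10) + 10^(55.8/10) + 10^(60.6/10)) = 10·log₁₀(2030000) = 63.1 dB SPL.

63.1 dB SPL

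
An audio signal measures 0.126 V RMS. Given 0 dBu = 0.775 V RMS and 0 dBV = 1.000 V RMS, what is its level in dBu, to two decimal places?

-15.78 dBu

dBu = 20·log₁₀(V / 0.775 V).
20·log₁₀(0.126/0.775) = -15.78 dBu.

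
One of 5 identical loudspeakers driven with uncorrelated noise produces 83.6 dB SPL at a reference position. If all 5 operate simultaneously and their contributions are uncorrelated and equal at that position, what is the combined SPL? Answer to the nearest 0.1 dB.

90.6 dB SPL

5 equal incoherent sources raise the level by 10·log₁₀(5) = 6.99 dB.
L_total = 83.6 + 6.99 = 90.6 dB SPL.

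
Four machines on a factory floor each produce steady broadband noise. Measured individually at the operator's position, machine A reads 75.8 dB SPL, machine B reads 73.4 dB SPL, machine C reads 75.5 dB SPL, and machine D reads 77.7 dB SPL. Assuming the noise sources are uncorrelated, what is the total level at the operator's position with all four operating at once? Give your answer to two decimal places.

81.88 dB SPL

Add the sources as powers (linear), then convert back to dB:
L_total = 10·log₁₀(10^(75.8/10) + 10^(73.4/10) + 10^(75.5/10) + 10^(77.7/10)) = 10·log₁₀(154300000) = 81.88 dB SPL.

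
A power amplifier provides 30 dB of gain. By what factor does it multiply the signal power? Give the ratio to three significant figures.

1000

Power ratio = 10^(dB/10).
10^(30/10) = 10^(3.000) = 1000.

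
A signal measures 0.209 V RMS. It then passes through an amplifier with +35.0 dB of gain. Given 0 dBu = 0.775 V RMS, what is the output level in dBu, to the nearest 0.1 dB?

Input level: 20·log₁₀(0.209/0.775) = -11.38 dBu.
Output: -11.38 + 35.0 = +23.6 dBu.

+23.6 dBu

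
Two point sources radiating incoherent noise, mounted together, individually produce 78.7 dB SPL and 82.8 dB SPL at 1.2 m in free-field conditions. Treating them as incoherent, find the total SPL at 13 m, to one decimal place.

63.5 dB SPL

Combined at 1.2 m: 10·log₁₀(10^(78.7/10)+10^(82.8/10)) = 84.23 dB SPL.
Then apply −20·log₁₀(13/1.2) = -20.70 dB → 63.5 dB SPL.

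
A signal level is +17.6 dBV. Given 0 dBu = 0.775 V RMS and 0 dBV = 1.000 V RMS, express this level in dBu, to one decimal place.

+19.8 dBu

The offset between the scales is 20·log₁₀(0.775/1.000) = −2.214 dB.
So dBu = +17.6 + 2.214 = +19.8 dBu.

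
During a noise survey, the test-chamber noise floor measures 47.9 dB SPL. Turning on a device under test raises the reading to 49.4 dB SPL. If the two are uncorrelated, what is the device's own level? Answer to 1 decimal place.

44.1 dB SPL

Remove the background by subtracting linear intensities:
L_src = 10·log₁₀(10^(49.4/10) − 10^(47.9/10)) = 10·log₁₀(25440) = 44.1 dB SPL.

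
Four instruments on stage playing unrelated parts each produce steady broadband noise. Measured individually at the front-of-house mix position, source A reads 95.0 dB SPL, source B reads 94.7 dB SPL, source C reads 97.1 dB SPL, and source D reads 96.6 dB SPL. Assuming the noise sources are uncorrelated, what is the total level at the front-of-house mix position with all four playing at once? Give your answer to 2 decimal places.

Uncorrelated sources add in intensity (power), not in dB.
L_total = 10·log₁₀(10^(95.0/10) + 10^(94.7/10) + 10^(97.1/10) + 10^(96.6/10)) = 10·log₁₀(15813000000) = 101.99 dB SPL.

101.99 dB SPL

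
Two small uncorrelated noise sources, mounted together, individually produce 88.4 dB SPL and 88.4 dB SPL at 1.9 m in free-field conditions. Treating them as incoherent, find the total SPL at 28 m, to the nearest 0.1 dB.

Combined at 1.9 m: 10·log₁₀(10^(88.4/10)+10^(88.4/10)) = 91.41 dB SPL.
Then apply −20·log₁₀(28/1.9) = -23.37 dB → 68.0 dB SPL.

68.0 dB SPL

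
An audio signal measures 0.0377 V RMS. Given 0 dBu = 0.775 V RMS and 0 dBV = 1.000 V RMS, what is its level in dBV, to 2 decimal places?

-28.47 dBV

dBV = 20·log₁₀(V / 1.000 V).
20·log₁₀(0.0377/1.000) = -28.47 dBV.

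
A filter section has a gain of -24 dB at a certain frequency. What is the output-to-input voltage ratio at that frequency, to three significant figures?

Voltage ratio = 10^(dB/20).
10^(-24/20) = 10^(-1.200) = 0.0631.

0.0631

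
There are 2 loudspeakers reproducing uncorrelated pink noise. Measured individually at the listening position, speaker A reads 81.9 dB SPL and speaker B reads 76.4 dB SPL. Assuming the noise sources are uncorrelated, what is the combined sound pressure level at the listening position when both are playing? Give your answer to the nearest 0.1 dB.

Uncorrelated sources add in intensity (power), not in dB.
L_total = 10·log₁₀(10^(81.9/10) + 10^(76.4/10)) = 10·log₁₀(198500000) = 83.0 dB SPL.

83.0 dB SPL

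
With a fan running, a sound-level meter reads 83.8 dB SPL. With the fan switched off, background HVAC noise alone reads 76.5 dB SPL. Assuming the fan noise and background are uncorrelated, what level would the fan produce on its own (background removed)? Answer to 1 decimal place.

Remove the background by subtracting linear intensities:
L_src = 10·log₁₀(10^(83.8/10) − 10^(76.5/10)) = 10·log₁₀(195200000) = 82.9 dB SPL.

82.9 dB SPL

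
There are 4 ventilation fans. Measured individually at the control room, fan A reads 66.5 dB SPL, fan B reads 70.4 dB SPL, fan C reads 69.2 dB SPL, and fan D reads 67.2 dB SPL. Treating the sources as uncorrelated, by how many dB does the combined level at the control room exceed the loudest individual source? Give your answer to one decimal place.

4.2 dB

Uncorrelated sources add in intensity (power), not in dB.
L_total = 10·log₁₀(10^(66.5/10) + 10^(70.4/10) + 10^(69.2/10) + 10^(67.2/10)) = 74.62 dB SPL.
Excess over the loudest (70.4 dB): 74.62 − 70.4 = 4.2 dB.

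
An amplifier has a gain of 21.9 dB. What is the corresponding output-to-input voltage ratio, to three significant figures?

Voltage ratio = 10^(dB/20).
10^(21.9/20) = 10^(1.095) = 12.4.

12.4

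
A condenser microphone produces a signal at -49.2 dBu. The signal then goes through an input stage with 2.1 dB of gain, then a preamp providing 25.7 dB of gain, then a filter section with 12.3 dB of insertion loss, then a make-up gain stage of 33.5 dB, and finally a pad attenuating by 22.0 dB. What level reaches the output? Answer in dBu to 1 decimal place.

-22.2 dBu

Gain stages sum in dB:
-49.2 + 2.1 + 25.7 − 12.3 + 33.5 − 22.0 = -22.2 dBu.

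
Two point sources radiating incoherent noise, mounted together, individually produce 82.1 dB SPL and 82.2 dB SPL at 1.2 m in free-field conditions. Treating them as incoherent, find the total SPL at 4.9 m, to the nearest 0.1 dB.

Combined at 1.2 m: 10·log₁₀(10^(82.1/10)+10^(82.2/10)) = 85.16 dB SPL.
Then apply −20·log₁₀(4.9/1.2) = -12.22 dB → 72.9 dB SPL.

72.9 dB SPL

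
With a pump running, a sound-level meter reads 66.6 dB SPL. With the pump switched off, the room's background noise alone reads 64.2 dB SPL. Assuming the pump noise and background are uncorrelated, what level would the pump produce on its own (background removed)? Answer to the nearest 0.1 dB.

62.9 dB SPL

Remove the background by subtracting linear intensities:
L_src = 10·log₁₀(10^(66.6/10) − 10^(64.2/10)) = 10·log₁₀(1941000) = 62.9 dB SPL.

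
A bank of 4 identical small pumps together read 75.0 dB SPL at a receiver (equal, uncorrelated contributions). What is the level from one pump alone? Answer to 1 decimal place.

4 equal incoherent sources add 10·log₁₀(4) = 6.02 dB over one source.
L_one = 75.0 − 6.02 = 69.0 dB SPL.

69.0 dB SPL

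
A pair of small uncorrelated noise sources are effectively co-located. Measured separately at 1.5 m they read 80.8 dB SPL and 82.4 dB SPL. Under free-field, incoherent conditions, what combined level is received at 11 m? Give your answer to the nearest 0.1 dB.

Combined at 1.5 m: 10·log₁₀(10^(80.8/10)+10^(82.4/10)) = 84.68 dB SPL.
Then apply −20·log₁₀(11/1.5) = -17.31 dB → 67.4 dB SPL.

67.4 dB SPL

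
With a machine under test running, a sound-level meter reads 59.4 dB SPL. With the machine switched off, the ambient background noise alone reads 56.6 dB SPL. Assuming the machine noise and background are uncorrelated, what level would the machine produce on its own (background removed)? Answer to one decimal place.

56.2 dB SPL

Remove the background by subtracting linear intensities:
L_src = 10·log₁₀(10^(59.4/10) − 10^(56.6/10)) = 10·log₁₀(413900) = 56.2 dB SPL.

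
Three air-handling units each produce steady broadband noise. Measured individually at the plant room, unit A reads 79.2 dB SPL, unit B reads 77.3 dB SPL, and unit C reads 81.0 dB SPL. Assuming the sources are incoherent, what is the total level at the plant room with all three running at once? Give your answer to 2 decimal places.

Incoherent sources sum as intensities:
L_total = 10·log₁₀(10^(79.2/10) + 10^(77.3/10) + 10^(81.0/10)) = 10·log₁₀(262800000) = 84.20 dB SPL.

84.20 dB SPL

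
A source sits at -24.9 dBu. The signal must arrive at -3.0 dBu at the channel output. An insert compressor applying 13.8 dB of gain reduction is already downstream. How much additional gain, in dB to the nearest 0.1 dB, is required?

The required make-up gain is the shortfall in the dB sum.
G = -3.0 − (-24.9) + 13.8 = 35.7 dB.

35.7 dB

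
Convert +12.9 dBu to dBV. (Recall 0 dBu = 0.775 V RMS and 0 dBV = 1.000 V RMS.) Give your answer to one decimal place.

The offset between the scales is 20·log₁₀(0.775/1.000) = −2.214 dB.
So dBV = +12.9 − 2.214 = +10.7 dBV.

+10.7 dBV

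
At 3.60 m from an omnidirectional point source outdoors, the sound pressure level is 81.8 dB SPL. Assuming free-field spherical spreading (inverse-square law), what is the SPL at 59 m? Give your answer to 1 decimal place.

Free-field point source: level drops by 20·log₁₀ of the distance ratio.
ΔL = −20·log₁₀(59/3.60) = -24.29 dB, so L₂ = 81.8 + (-24.29) = 57.5 dB SPL.

57.5 dB SPL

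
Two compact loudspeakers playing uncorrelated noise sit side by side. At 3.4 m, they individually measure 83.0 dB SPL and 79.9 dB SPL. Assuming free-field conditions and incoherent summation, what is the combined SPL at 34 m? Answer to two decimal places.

64.73 dB SPL

Combined at 3.4 m: 10·log₁₀(10^(83.0/10)+10^(79.9/10)) = 84.731 dB SPL.
Then apply −20·log₁₀(34/3.4) = -20.000 dB → 64.73 dB SPL.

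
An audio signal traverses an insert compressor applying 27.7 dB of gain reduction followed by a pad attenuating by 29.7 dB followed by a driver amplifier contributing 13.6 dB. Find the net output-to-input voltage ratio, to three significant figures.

0.00646

Net gain = (−27.7) + (−29.7) + 13.6 = -43.8 dB.
Voltage ratio = 10^(-43.8/20) = 0.00646.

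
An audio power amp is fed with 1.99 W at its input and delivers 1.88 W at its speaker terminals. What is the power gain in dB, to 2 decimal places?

-0.25 dB

Power is a power quantity, so gain = 10·log₁₀(P_out/P_in).
10·log₁₀(1.88/1.99) = 10·log₁₀(0.9447) = -0.25 dB.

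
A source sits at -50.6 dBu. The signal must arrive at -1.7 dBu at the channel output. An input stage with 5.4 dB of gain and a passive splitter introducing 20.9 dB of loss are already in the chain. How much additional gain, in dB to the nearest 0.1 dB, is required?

The required make-up gain is the shortfall in the dB sum.
G = -1.7 − (-50.6) − 5.4 + 20.9 = 64.4 dB.

64.4 dB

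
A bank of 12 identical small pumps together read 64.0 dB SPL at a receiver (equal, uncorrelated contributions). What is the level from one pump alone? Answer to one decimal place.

12 equal incoherent sources add 10·log₁₀(12) = 10.79 dB over one source.
L_one = 64.0 − 10.79 = 53.2 dB SPL.

53.2 dB SPL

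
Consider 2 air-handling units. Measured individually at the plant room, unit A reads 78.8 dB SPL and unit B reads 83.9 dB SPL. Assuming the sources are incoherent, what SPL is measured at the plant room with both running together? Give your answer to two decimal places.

85.07 dB SPL

Uncorrelated sources add in intensity (power), not in dB.
L_total = 10·log₁₀(10^(78.8/10) + 10^(83.9/10)) = 10·log₁₀(321300000) = 85.07 dB SPL.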